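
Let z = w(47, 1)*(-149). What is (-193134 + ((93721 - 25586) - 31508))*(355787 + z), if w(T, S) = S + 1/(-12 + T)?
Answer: -1948070956767/35 ≈ -5.5659e+10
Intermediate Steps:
z = -5364/35 (z = ((1 - 12*1 + 1*47)/(-12 + 47))*(-149) = ((1 - 12 + 47)/35)*(-149) = ((1/35)*36)*(-149) = (36/35)*(-149) = -5364/35 ≈ -153.26)
(-193134 + ((93721 - 25586) - 31508))*(355787 + z) = (-193134 + ((93721 - 25586) - 31508))*(355787 - 5364/35) = (-193134 + (68135 - 31508))*(12447181/35) = (-193134 + 36627)*(12447181/35) = -156507*12447181/35 = -1948070956767/35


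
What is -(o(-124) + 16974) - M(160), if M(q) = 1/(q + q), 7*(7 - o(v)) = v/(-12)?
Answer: -114102421/6720 ≈ -16980.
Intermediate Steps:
o(v) = 7 + v/84 (o(v) = 7 - v/(7*(-12)) = 7 - v*(-1)/(7*12) = 7 - (-1)*v/84 = 7 + v/84)
M(q) = 1/(2*q)
-(o(-124) + 16974) - M(160) = -((7 + (1/84)*(-124)) + 16974) - 1/(2*160) = -((7 - 31/21) + 16974) - 1/(2*160) = -(116/21 + 16974) - 1*1/320 = -1*356570/21 - 1/320 = -356570/21 - 1/320 = -114102421/6720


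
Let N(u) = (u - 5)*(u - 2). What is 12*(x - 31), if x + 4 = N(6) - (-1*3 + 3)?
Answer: -372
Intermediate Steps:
N(u) = (-5 + u)*(-2 + u)
x = 0 (x = -4 + ((10 + 6² - 7*6) - (-1*3 + 3)) = -4 + ((10 + 36 - 42) - (-3 + 3)) = -4 + (4 - 1*0) = -4 + (4 + 0) = -4 + 4 = 0)
12*(x - 31) = 12*(0 - 31) = 12*(-31) = -372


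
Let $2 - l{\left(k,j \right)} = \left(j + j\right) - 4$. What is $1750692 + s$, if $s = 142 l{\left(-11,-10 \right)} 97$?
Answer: $2108816$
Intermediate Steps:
$l{\left(k,j \right)} = 6 - 2 j$ ($l{\left(k,j \right)} = 2 - \left(\left(j + j\right) - 4\right) = 2 - \left(2 j - 4\right) = 2 - \left(-4 + 2 j\right) = 6 - 2 j$)
$s = 358124$ ($s = 142 \left(6 - -20\right) 97 = 142 \left(6 + 20\right) 97 = 142 \cdot 26 \cdot 97 = 3692 \cdot 97 = 358124$)
$1750692 + s = 1750692 + 358124 = 2108816$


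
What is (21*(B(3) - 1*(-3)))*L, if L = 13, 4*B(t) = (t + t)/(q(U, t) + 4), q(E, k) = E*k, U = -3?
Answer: 7371/10 ≈ 737.10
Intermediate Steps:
B(t) = t/(2*(4 - 3*t)) (B(t) = ((t + t)/(-3*t + 4))/4 = ((2*t)/(4 - 3*t))/4 = (2*t/(4 - 3*t))/4 = t/(2*(4 - 3*t)))
(21*(B(3) - 1*(-3)))*L = (21*(-1*3/(-8 + 6*3) - 1*(-3)))*13 = (21*(-1*3/(-8 + 18) + 3))*13 = (21*(-1*3/10 + 3))*13 = (21*(-1*3*⅒ + 3))*13 = (21*(-3/10 + 3))*13 = (21*(27/10))*13 = (567/10)*13 = 7371/10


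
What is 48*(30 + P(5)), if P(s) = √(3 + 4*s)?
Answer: 1440 + 48*√23 ≈ 1670.2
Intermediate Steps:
48*(30 + P(5)) = 48*(30 + √(3 + 4*5)) = 48*(30 + √(3 + 20)) = 48*(30 + √23) = 1440 + 48*√23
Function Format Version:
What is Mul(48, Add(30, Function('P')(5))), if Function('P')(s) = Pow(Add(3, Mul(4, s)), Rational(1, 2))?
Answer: Add(1440, Mul(48, Pow(23, Rational(1, 2)))) ≈ 1670.2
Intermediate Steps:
Mul(48, Add(30, Function('P')(5))) = Mul(48, Add(30, Pow(Add(3, Mul(4, 5)), Rational(1, 2)))) = Mul(48, Add(30, Pow(Add(3, 20), Rational(1, 2)))) = Mul(48, Add(30, Pow(23, Rational(1, 2)))) = Add(1440, Mul(48, Pow(23, Rational(1, 2))))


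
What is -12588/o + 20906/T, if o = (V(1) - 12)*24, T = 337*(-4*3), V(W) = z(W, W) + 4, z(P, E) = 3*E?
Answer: 504137/5055 ≈ 99.730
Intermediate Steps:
V(W) = 4 + 3*W (V(W) = 3*W + 4 = 4 + 3*W)
T = -4044 (T = 337*(-12) = -4044)
o = -120 (o = ((4 + 3*1) - 12)*24 = ((4 + 3) - 12)*24 = (7 - 12)*24 = -5*24 = -120)
-12588/o + 20906/T = -12588/(-120) + 20906/(-4044) = -12588*(-1/120) + 20906*(-1/4044) = 1049/10 - 10453/2022 = 504137/5055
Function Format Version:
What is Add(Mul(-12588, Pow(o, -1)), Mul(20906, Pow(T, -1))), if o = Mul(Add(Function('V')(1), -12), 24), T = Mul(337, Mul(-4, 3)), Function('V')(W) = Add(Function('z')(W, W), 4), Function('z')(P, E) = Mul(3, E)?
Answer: Rational(504137, 5055) ≈ 99.730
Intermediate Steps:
Function('V')(W) = Add(4, Mul(3, W)) (Function('V')(W) = Add(Mul(3, W), 4) = Add(4, Mul(3, W)))
T = -4044 (T = Mul(337, -12) = -4044)
o = -120 (o = Mul(Add(Add(4, Mul(3, 1)), -12), 24) = Mul(Add(Add(4, 3), -12), 24) = Mul(Add(7, -12), 24) = Mul(-5, 24) = -120)
Add(Mul(-12588, Pow(o, -1)), Mul(20906, Pow(T, -1))) = Add(Mul(-12588, Pow(-120, -1)), Mul(20906, Pow(-4044, -1))) = Add(Mul(-12588, Rational(-1, 120)), Mul(20906, Rational(-1, 4044))) = Add(Rational(1049, 10), Rational(-10453, 2022)) = Rational(504137, 5055)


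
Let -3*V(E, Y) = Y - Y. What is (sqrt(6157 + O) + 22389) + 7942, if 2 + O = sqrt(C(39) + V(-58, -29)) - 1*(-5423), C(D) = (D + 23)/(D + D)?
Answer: 30331 + sqrt(17610138 + 39*sqrt(1209))/39 ≈ 30439.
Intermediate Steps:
C(D) = (23 + D)/(2*D) (C(D) = (23 + D)/((2*D)) = (23 + D)*(1/(2*D)) = (23 + D)/(2*D))
V(E, Y) = 0 (V(E, Y) = -(Y - Y)/3 = -1/3*0 = 0)
O = 5421 + sqrt(1209)/39 (O = -2 + (sqrt((1/2)*(23 + 39)/39 + 0) - 1*(-5423)) = -2 + (sqrt((1/2)*(1/39)*62 + 0) + 5423) = -2 + (sqrt(31/39 + 0) + 5423) = -2 + (sqrt(31/39) + 5423) = -2 + (sqrt(1209)/39 + 5423) = -2 + (5423 + sqrt(1209)/39) = 5421 + sqrt(1209)/39 ≈ 5421.9)
(sqrt(6157 + O) + 22389) + 7942 = (sqrt(6157 + (5421 + sqrt(1209)/39)) + 22389) + 7942 = (sqrt(11578 + sqrt(1209)/39) + 22389) + 7942 = (22389 + sqrt(11578 + sqrt(1209)/39)) + 7942 = 30331 + sqrt(11578 + sqrt(1209)/39)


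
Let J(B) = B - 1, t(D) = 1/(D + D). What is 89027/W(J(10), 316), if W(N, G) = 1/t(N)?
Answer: 89027/18 ≈ 4945.9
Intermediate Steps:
t(D) = 1/(2*D)
J(B) = -1 + B
W(N, G) = 2*N (W(N, G) = 1/(1/(2*N)) = 2*N)
89027/W(J(10), 316) = 89027/((2*(-1 + 10))) = 89027/((2*9)) = 89027/18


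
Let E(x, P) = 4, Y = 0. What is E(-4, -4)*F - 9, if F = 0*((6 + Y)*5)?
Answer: -9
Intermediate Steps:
F = 0 (F = 0*((6 + 0)*5) = 0*(6*5) = 0*30 = 0)
E(-4, -4)*F - 9 = 4*0 - 9 = 0 - 9 = -9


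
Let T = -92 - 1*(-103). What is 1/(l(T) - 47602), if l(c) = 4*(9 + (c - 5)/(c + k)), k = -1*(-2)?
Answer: -13/618334 ≈ -2.1024e-5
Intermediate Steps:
k = 2
T = 11 (T = -92 + 103 = 11)
l(c) = 36 + 4*(-5 + c)/(2 + c) (l(c) = 4*(9 + (c - 5)/(c + 2)) = 4*(9 + (-5 + c)/(2 + c)) = 36 + 4*(-5 + c)/(2 + c))
1/(l(T) - 47602) = 1/(4*(13 + 10*11)/(2 + 11) - 47602) = 1/(4*(13 + 110)/13 - 47602) = 1/(4*(1/13)*123 - 47602) = 1/(492/13 - 47602) = 1/(-618334/13) = -13/618334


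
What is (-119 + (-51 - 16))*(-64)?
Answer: 11904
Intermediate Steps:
(-119 + (-51 - 16))*(-64) = (-119 - 67)*(-64) = -186*(-64) = 11904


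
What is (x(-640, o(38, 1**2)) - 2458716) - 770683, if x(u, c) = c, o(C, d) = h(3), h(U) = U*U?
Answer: -3229390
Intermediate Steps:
h(U) = U**2
o(C, d) = 9 (o(C, d) = 3**2 = 9)
(x(-640, o(38, 1**2)) - 2458716) - 770683 = (9 - 2458716) - 770683 = -2458707 - 770683 = -3229390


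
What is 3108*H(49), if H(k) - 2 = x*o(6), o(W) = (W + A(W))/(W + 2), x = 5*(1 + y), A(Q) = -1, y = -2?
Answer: -6993/2 ≈ -3496.5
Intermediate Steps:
x = -5 (x = 5*(1 - 2) = 5*(-1) = -5)
o(W) = (-1 + W)/(2 + W) (o(W) = (W - 1)/(W + 2) = (-1 + W)/(2 + W))
H(k) = -9/8 (H(k) = 2 - 5*(-1 + 6)/(2 + 6) = 2 - 5*5/8 = 2 - 25/8 = -9/8)
3108*H(49) = 3108*(-9/8) = -6993/2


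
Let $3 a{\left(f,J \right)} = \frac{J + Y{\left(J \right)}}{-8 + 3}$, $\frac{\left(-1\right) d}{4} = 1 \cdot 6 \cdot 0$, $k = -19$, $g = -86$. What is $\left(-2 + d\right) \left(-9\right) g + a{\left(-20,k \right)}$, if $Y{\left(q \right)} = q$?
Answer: $- \frac{23182}{15} \approx -1545.5$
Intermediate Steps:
$d = 0$ ($d = - 4 \cdot 1 \cdot 6 \cdot 0 = - 4 \cdot 6 \cdot 0 = \left(-4\right) 0 = 0$)
$a{\left(f,J \right)} = - \frac{2 J}{15}$ ($a{\left(f,J \right)} = \frac{\left(J + J\right) \frac{1}{-8 + 3}}{3} = \frac{2 J \frac{1}{-5}}{3} = \frac{2 J \left(- \frac{1}{5}\right)}{3} = \frac{\left(- \frac{2}{5}\right) J}{3} = - \frac{2 J}{15}$)
$\left(-2 + d\right) \left(-9\right) g + a{\left(-20,k \right)} = \left(-2 + 0\right) \left(-9\right) \left(-86\right) - - \frac{38}{15} = \left(-2\right) \left(-9\right) \left(-86\right) + \frac{38}{15} = 18 \left(-86\right) + \frac{38}{15} = -1548 + \frac{38}{15} = - \frac{23182}{15}$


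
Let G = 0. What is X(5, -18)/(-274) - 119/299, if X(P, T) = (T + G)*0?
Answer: -119/299 ≈ -0.39799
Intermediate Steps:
X(P, T) = 0 (X(P, T) = (T + 0)*0 = T*0 = 0)
X(5, -18)/(-274) - 119/299 = 0/(-274) - 119/299 = 0*(-1/274) - 119*1/299 = 0 - 119/299 = -119/299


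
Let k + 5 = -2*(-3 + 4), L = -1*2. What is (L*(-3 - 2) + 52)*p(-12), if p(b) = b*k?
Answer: 5208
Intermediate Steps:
L = -2
k = -7 (k = -5 - 2*(-3 + 4) = -5 - 2*1 = -5 - 2 = -7)
p(b) = -7*b (p(b) = b*(-7) = -7*b)
(L*(-3 - 2) + 52)*p(-12) = (-2*(-3 - 2) + 52)*(-7*(-12)) = (-2*(-5) + 52)*84 = (10 + 52)*84 = 62*84 = 5208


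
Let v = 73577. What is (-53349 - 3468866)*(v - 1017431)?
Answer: 3324456716610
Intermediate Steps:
(-53349 - 3468866)*(v - 1017431) = (-53349 - 3468866)*(73577 - 1017431) = -3522215*(-943854) = 3324456716610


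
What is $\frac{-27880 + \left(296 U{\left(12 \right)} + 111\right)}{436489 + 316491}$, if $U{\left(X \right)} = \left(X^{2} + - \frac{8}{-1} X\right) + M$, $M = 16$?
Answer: $\frac{48007}{752980} \approx 0.063756$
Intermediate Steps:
$U{\left(X \right)} = 16 + X^{2} + 8 X$ ($U{\left(X \right)} = \left(X^{2} + - \frac{8}{-1} X\right) + 16 = \left(X^{2} + \left(-8\right) \left(-1\right) X\right) + 16 = \left(X^{2} + 8 X\right) + 16 = 16 + X^{2} + 8 X$)
$\frac{-27880 + \left(296 U{\left(12 \right)} + 111\right)}{436489 + 316491} = \frac{-27880 + \left(296 \left(16 + 12^{2} + 8 \cdot 12\right) + 111\right)}{436489 + 316491} = \frac{-27880 + \left(296 \left(16 + 144 + 96\right) + 111\right)}{752980} = \left(-27880 + \left(296 \cdot 256 + 111\right)\right) \frac{1}{752980} = \left(-27880 + \left(75776 + 111\right)\right) \frac{1}{752980} = \left(-27880 + 75887\right) \frac{1}{752980} = 48007 \cdot \frac{1}{752980} = \frac{48007}{752980}$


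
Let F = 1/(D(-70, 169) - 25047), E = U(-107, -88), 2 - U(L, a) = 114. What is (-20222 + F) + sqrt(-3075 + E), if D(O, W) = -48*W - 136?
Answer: -673291491/33295 + I*sqrt(3187) ≈ -20222.0 + 56.453*I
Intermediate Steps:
U(L, a) = -112 (U(L, a) = 2 - 1*114 = 2 - 114 = -112)
E = -112
D(O, W) = -136 - 48*W
F = -1/33295 (F = 1/((-136 - 48*169) - 25047) = 1/((-136 - 8112) - 25047) = 1/(-8248 - 25047) = 1/(-33295) = -1/33295 ≈ -3.0035e-5)
(-20222 + F) + sqrt(-3075 + E) = (-20222 - 1/33295) + sqrt(-3075 - 112) = -673291491/33295 + sqrt(-3187) = -673291491/33295 + I*sqrt(3187)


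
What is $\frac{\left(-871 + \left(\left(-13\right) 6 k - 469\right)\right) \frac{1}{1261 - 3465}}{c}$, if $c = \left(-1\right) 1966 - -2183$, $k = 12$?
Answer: $\frac{569}{119567} \approx 0.0047588$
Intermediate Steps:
$c = 217$ ($c = -1966 + 2183 = 217$)
$\frac{\left(-871 + \left(\left(-13\right) 6 k - 469\right)\right) \frac{1}{1261 - 3465}}{c} = \frac{\left(-871 + \left(\left(-13\right) 6 \cdot 12 - 469\right)\right) \frac{1}{1261 - 3465}}{217} = \frac{-871 - 1405}{-2204} \cdot \frac{1}{217} = \left(-871 - 1405\right) \left(- \frac{1}{2204}\right) \frac{1}{217} = \left(-2276\right) \left(- \frac{1}{2204}\right) \frac{1}{217} = \frac{569}{551} \cdot \frac{1}{217} = \frac{569}{119567}$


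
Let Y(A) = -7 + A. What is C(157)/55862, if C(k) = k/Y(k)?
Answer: 157/8379300 ≈ 1.8737e-5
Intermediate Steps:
C(k) = k/(-7 + k)
C(157)/55862 = (157/(-7 + 157))/55862 = (157/150)*(1/55862) = 157/8379300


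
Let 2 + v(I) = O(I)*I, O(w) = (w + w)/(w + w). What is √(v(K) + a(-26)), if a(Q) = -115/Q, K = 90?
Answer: 3*√6942/26 ≈ 9.6137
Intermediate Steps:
O(w) = 1 (O(w) = (2*w)/((2*w)) = (2*w)*(1/(2*w)) = 1)
v(I) = -2 + I (v(I) = -2 + 1*I = -2 + I)
√(v(K) + a(-26)) = √((-2 + 90) - 115/(-26)) = √(88 - 115*(-1/26)) = √(88 + 115/26) = √(2403/26) = 3*√6942/26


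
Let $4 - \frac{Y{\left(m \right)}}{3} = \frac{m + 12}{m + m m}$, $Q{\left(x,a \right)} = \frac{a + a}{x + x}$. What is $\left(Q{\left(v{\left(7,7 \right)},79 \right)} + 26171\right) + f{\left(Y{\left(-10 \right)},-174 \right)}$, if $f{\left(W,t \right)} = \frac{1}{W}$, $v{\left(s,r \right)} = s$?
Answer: $\frac{32806509}{1253} \approx 26182.0$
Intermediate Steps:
$Q{\left(x,a \right)} = \frac{a}{x}$ ($Q{\left(x,a \right)} = \frac{2 a}{2 x} = 2 a \frac{1}{2 x} = \frac{a}{x}$)
$Y{\left(m \right)} = 12 - \frac{3 \left(12 + m\right)}{m + m^{2}}$ ($Y{\left(m \right)} = 12 - 3 \frac{m + 12}{m + m m} = 12 - 3 \frac{12 + m}{m + m^{2}} = 12 - \frac{3 \left(12 + m\right)}{m + m^{2}}$)
$\left(Q{\left(v{\left(7,7 \right)},79 \right)} + 26171\right) + f{\left(Y{\left(-10 \right)},-174 \right)} = \left(\frac{79}{7} + 26171\right) + \frac{1}{3 \frac{1}{-10} \frac{1}{1 - 10} \left(-12 + 3 \left(-10\right) + 4 \left(-10\right)^{2}\right)} = \left(79 \cdot \frac{1}{7} + 26171\right) + \frac{1}{3 \left(- \frac{1}{10}\right) \frac{1}{-9} \left(-12 - 30 + 4 \cdot 100\right)} = \left(\frac{79}{7} + 26171\right) + \frac{1}{3 \left(- \frac{1}{10}\right) \left(- \frac{1}{9}\right) \left(-12 - 30 + 400\right)} = \frac{183276}{7} + \frac{1}{3 \left(- \frac{1}{10}\right) \left(- \frac{1}{9}\right) 358} = \frac{183276}{7} + \frac{1}{\frac{179}{15}} = \frac{183276}{7} + \frac{15}{179} = \frac{32806509}{1253}$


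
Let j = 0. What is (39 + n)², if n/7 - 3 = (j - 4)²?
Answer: 29584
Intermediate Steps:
n = 133 (n = 21 + 7*(0 - 4)² = 21 + 7*(-4)² = 21 + 7*16 = 21 + 112 = 133)
(39 + n)² = (39 + 133)² = 172² = 29584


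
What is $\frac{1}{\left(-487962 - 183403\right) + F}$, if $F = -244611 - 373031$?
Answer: $- \frac{1}{1289007} \approx -7.7579 \cdot 10^{-7}$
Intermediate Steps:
$F = -617642$
$\frac{1}{\left(-487962 - 183403\right) + F} = \frac{1}{\left(-487962 - 183403\right) - 617642} = \frac{1}{-671365 - 617642} = \frac{1}{-1289007} = - \frac{1}{1289007}$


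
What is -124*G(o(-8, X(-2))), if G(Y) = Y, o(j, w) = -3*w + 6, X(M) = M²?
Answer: 744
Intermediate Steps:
o(j, w) = 6 - 3*w
-124*G(o(-8, X(-2))) = -124*(6 - 3*(-2)²) = -124*(6 - 3*4) = -124*(6 - 12) = -124*(-6) = 744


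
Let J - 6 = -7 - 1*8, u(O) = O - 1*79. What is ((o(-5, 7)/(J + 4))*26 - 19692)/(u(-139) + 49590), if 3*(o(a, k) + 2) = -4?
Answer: -14756/37029 ≈ -0.39850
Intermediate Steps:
u(O) = -79 + O (u(O) = O - 79 = -79 + O)
o(a, k) = -10/3 (o(a, k) = -2 + (⅓)*(-4) = -2 - 4/3 = -10/3)
J = -9 (J = 6 + (-7 - 1*8) = 6 + (-7 - 8) = 6 - 15 = -9)
((o(-5, 7)/(J + 4))*26 - 19692)/(u(-139) + 49590) = (-10/(3*(-9 + 4))*26 - 19692)/((-79 - 139) + 49590) = (-10/3/(-5)*26 - 19692)/(-218 + 49590) = (-10/3*(-⅕)*26 - 19692)/49372 = ((⅔)*26 - 19692)*(1/49372) = (52/3 - 19692)*(1/49372) = -59024/3*1/49372 = -14756/37029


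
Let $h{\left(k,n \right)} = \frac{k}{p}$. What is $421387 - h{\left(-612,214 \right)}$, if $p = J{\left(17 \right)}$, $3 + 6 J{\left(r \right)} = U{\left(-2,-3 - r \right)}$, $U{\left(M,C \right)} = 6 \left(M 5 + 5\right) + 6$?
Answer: $421251$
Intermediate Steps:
$U{\left(M,C \right)} = 36 + 30 M$ ($U{\left(M,C \right)} = 6 \left(5 M + 5\right) + 6 = 6 \left(5 + 5 M\right) + 6 = \left(30 + 30 M\right) + 6 = 36 + 30 M$)
$J{\left(r \right)} = - \frac{9}{2}$ ($J{\left(r \right)} = - \frac{1}{2} + \frac{36 + 30 \left(-2\right)}{6} = - \frac{1}{2} + \frac{36 - 60}{6} = - \frac{1}{2} + \frac{1}{6} \left(-24\right) = - \frac{1}{2} - 4 = - \frac{9}{2}$)
$p = - \frac{9}{2} \approx -4.5$
$h{\left(k,n \right)} = - \frac{2 k}{9}$ ($h{\left(k,n \right)} = \frac{k}{- \frac{9}{2}} = k \left(- \frac{2}{9}\right) = - \frac{2 k}{9}$)
$421387 - h{\left(-612,214 \right)} = 421387 - \left(- \frac{2}{9}\right) \left(-612\right) = 421387 - 136 = 421251$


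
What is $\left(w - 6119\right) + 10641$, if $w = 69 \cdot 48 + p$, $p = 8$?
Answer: $7842$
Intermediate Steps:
$w = 3320$ ($w = 69 \cdot 48 + 8 = 3312 + 8 = 3320$)
$\left(w - 6119\right) + 10641 = \left(3320 - 6119\right) + 10641 = -2799 + 10641 = 7842$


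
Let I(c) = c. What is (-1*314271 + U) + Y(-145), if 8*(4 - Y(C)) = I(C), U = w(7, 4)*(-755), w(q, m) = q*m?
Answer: -2683111/8 ≈ -3.3539e+5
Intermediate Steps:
w(q, m) = m*q
U = -21140 (U = (4*7)*(-755) = 28*(-755) = -21140)
Y(C) = 4 - C/8
(-1*314271 + U) + Y(-145) = (-1*314271 - 21140) + (4 - ⅛*(-145)) = (-314271 - 21140) + (4 + 145/8) = -335411 + 177/8 = -2683111/8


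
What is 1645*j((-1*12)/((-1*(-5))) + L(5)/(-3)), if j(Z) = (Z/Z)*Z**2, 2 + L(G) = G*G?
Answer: 7501529/45 ≈ 1.6670e+5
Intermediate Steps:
L(G) = -2 + G**2 (L(G) = -2 + G*G = -2 + G**2)
j(Z) = Z**2 (j(Z) = 1*Z**2 = Z**2)
1645*j((-1*12)/((-1*(-5))) + L(5)/(-3)) = 1645*((-1*12)/((-1*(-5))) + (-2 + 5**2)/(-3))**2 = 1645*(-12/5 + (-2 + 25)*(-1/3))**2 = 1645*(-12*1/5 + 23*(-1/3))**2 = 1645*(-12/5 - 23/3)**2 = 1645*(-151/15)**2 = 1645*(22801/225) = 7501529/45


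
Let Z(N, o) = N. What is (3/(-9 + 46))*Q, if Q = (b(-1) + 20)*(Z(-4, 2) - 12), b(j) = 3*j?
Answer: -816/37 ≈ -22.054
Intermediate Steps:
Q = -272 (Q = (3*(-1) + 20)*(-4 - 12) = (-3 + 20)*(-16) = 17*(-16) = -272)
(3/(-9 + 46))*Q = (3/(-9 + 46))*(-272) = (3/37)*(-272) = -816/37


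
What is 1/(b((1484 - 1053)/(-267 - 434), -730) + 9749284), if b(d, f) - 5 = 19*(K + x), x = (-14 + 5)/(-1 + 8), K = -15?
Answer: 7/68242857 ≈ 1.0257e-7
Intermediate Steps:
x = -9/7 ≈ -1.2857
b(d, f) = -2131/7 (b(d, f) = 5 + 19*(-15 - 9/7) = 5 + 19*(-114/7) = 5 - 2166/7 = -2131/7)
1/(b((1484 - 1053)/(-267 - 434), -730) + 9749284) = 1/(-2131/7 + 9749284) = 1/(68242857/7) = 7/68242857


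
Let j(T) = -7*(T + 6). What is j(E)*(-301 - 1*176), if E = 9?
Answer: 50085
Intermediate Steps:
j(T) = -42 - 7*T (j(T) = -7*(6 + T) = -42 - 7*T)
j(E)*(-301 - 1*176) = (-42 - 7*9)*(-301 - 1*176) = (-42 - 63)*(-301 - 176) = -105*(-477) = 50085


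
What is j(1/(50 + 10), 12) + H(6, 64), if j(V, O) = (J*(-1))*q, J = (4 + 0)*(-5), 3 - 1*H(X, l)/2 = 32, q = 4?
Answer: 22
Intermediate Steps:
H(X, l) = -58 (H(X, l) = 6 - 2*32 = 6 - 64 = -58)
J = -20 (J = 4*(-5) = -20)
j(V, O) = 80 (j(V, O) = -20*(-1)*4 = 20*4 = 80)
j(1/(50 + 10), 12) + H(6, 64) = 80 - 58 = 22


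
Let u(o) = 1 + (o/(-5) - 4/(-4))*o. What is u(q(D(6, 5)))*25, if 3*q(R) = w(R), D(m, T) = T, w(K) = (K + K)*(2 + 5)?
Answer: -19025/9 ≈ -2113.9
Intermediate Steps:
w(K) = 14*K (w(K) = (2*K)*7 = 14*K)
q(R) = 14*R/3 (q(R) = (14*R)/3 = 14*R/3)
u(o) = 1 + o*(1 - o/5) (u(o) = 1 + (o*(-⅕) - 4*(-¼))*o = 1 + (-o/5 + 1)*o = 1 + (1 - o/5)*o = 1 + o*(1 - o/5))
u(q(D(6, 5)))*25 = (1 + (14/3)*5 - ((14/3)*5)²/5)*25 = (1 + 70/3 - (70/3)²/5)*25 = (1 + 70/3 - ⅕*4900/9)*25 = (1 + 70/3 - 980/9)*25 = -761/9*25 = -19025/9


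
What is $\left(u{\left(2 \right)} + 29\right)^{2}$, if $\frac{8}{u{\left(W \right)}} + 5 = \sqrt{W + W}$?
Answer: $\frac{6241}{9} \approx 693.44$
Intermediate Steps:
$u{\left(W \right)} = \frac{8}{-5 + \sqrt{2} \sqrt{W}}$ ($u{\left(W \right)} = \frac{8}{-5 + \sqrt{W + W}} = \frac{8}{-5 + \sqrt{2 W}} = \frac{8}{-5 + \sqrt{2} \sqrt{W}}$)
$\left(u{\left(2 \right)} + 29\right)^{2} = \left(\frac{8}{-5 + \sqrt{2} \sqrt{2}} + 29\right)^{2} = \left(\frac{8}{-5 + 2} + 29\right)^{2} = \left(\frac{8}{-3} + 29\right)^{2} = \left(8 \left(- \frac{1}{3}\right) + 29\right)^{2} = \left(- \frac{8}{3} + 29\right)^{2} = \left(\frac{79}{3}\right)^{2} = \frac{6241}{9}$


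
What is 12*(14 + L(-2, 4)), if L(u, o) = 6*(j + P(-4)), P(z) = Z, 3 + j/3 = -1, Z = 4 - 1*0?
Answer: -408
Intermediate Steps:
Z = 4 (Z = 4 + 0 = 4)
j = -12 (j = -9 + 3*(-1) = -9 - 3 = -12)
P(z) = 4
L(u, o) = -48 (L(u, o) = 6*(-12 + 4) = 6*(-8) = -48)
12*(14 + L(-2, 4)) = 12*(14 - 48) = 12*(-34) = -408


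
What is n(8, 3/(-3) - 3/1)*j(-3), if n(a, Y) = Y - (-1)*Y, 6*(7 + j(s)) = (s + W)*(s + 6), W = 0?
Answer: 68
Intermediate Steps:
j(s) = -7 + s*(6 + s)/6 (j(s) = -7 + ((s + 0)*(s + 6))/6 = -7 + (s*(6 + s))/6 = -7 + s*(6 + s)/6)
n(a, Y) = 2*Y (n(a, Y) = Y + Y = 2*Y)
n(8, 3/(-3) - 3/1)*j(-3) = (2*(3/(-3) - 3/1))*(-7 - 3 + (⅙)*(-3)²) = (2*(3*(-⅓) - 3*1))*(-7 - 3 + (⅙)*9) = (2*(-1 - 3))*(-7 - 3 + 3/2) = (2*(-4))*(-17/2) = -8*(-17/2) = 68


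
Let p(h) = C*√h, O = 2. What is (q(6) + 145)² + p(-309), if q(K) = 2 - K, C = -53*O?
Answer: 19881 - 106*I*√309 ≈ 19881.0 - 1863.3*I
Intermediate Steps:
C = -106 (C = -53*2 = -106)
p(h) = -106*√h
(q(6) + 145)² + p(-309) = ((2 - 1*6) + 145)² - 106*I*√309 = ((2 - 6) + 145)² - 106*I*√309 = (-4 + 145)² - 106*I*√309 = 141² - 106*I*√309 = 19881 - 106*I*√309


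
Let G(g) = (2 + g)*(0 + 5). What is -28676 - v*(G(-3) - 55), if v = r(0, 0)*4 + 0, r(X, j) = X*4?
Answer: -28676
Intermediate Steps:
r(X, j) = 4*X
G(g) = 10 + 5*g (G(g) = (2 + g)*5 = 10 + 5*g)
v = 0 (v = (4*0)*4 + 0 = 0*4 + 0 = 0 + 0 = 0)
-28676 - v*(G(-3) - 55) = -28676 - 0*((10 + 5*(-3)) - 55) = -28676 - 0*((10 - 15) - 55) = -28676 - 0*(-5 - 55) = -28676 - 0*(-60) = -28676 - 1*0 = -28676 + 0 = -28676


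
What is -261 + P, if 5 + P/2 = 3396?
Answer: 6521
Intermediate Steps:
P = 6782 (P = -10 + 2*3396 = -10 + 6792 = 6782)
-261 + P = -261 + 6782 = 6521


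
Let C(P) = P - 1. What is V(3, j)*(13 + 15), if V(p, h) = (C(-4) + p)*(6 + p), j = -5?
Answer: -504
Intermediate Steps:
C(P) = -1 + P
V(p, h) = (-5 + p)*(6 + p) (V(p, h) = ((-1 - 4) + p)*(6 + p) = (-5 + p)*(6 + p))
V(3, j)*(13 + 15) = (-30 + 3 + 3²)*(13 + 15) = (-30 + 3 + 9)*28 = -18*28 = -504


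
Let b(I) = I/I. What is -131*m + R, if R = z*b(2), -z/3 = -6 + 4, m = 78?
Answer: -10212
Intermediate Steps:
b(I) = 1
z = 6 (z = -3*(-6 + 4) = -3*(-2) = 6)
R = 6 (R = 6*1 = 6)
-131*m + R = -131*78 + 6 = -10218 + 6 = -10212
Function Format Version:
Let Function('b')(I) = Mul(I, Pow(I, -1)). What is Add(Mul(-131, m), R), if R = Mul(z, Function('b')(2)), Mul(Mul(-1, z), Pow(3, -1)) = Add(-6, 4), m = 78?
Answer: -10212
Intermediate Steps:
Function('b')(I) = 1
z = 6 (z = Mul(-3, Add(-6, 4)) = Mul(-3, -2) = 6)
R = 6 (R = Mul(6, 1) = 6)
Add(Mul(-131, m), R) = Add(Mul(-131, 78), 6) = Add(-10218, 6) = -10212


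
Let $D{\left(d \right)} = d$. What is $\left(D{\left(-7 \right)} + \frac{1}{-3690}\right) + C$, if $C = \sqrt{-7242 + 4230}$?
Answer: $- \frac{25831}{3690} + 2 i \sqrt{753} \approx -7.0003 + 54.882 i$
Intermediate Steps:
$C = 2 i \sqrt{753}$ ($C = \sqrt{-3012} = 2 i \sqrt{753} \approx 54.882 i$)
$\left(D{\left(-7 \right)} + \frac{1}{-3690}\right) + C = \left(-7 + \frac{1}{-3690}\right) + 2 i \sqrt{753} = \left(-7 - \frac{1}{3690}\right) + 2 i \sqrt{753} = - \frac{25831}{3690} + 2 i \sqrt{753}$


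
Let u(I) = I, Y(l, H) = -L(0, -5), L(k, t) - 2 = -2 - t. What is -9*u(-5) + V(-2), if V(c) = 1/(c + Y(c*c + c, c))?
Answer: 314/7 ≈ 44.857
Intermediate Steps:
L(k, t) = -t (L(k, t) = 2 + (-2 - t) = -t)
Y(l, H) = -5 (Y(l, H) = -(-1)*(-5) = -1*5 = -5)
V(c) = 1/(-5 + c) (V(c) = 1/(c - 5) = 1/(-5 + c))
-9*u(-5) + V(-2) = -9*(-5) + 1/(-5 - 2) = 45 + 1/(-7) = 45 - 1/7 = 314/7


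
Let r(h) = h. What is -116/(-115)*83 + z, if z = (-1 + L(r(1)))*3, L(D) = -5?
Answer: 7558/115 ≈ 65.722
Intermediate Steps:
z = -18 (z = (-1 - 5)*3 = -6*3 = -18)
-116/(-115)*83 + z = -116/(-115)*83 - 18 = -116*(-1/115)*83 - 18 = (116/115)*83 - 18 = 9628/115 - 18 = 7558/115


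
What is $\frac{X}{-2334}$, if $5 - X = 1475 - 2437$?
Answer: $- \frac{967}{2334} \approx -0.41431$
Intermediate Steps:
$X = 967$ ($X = 5 - \left(1475 - 2437\right) = 5 - -962 = 5 + 962 = 967$)
$\frac{X}{-2334} = \frac{967}{-2334} = 967 \left(- \frac{1}{2334}\right) = - \frac{967}{2334}$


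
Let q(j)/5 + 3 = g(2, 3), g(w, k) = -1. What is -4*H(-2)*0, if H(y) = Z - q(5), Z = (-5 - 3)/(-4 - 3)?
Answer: 0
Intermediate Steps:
q(j) = -20 (q(j) = -15 + 5*(-1) = -15 - 5 = -20)
Z = 8/7 (Z = -8/(-7) = -8*(-1/7) = 8/7 ≈ 1.1429)
H(y) = 148/7 (H(y) = 8/7 - 1*(-20) = 8/7 + 20 = 148/7)
-4*H(-2)*0 = -4*148/7*0 = -592/7*0 = 0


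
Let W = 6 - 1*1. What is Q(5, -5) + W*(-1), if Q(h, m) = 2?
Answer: -3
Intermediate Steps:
W = 5 (W = 6 - 1 = 5)
Q(5, -5) + W*(-1) = 2 + 5*(-1) = 2 - 5 = -3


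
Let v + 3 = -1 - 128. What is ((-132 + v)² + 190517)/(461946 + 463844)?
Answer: 260213/925790 ≈ 0.28107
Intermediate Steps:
v = -132 (v = -3 + (-1 - 128) = -3 - 129 = -132)
((-132 + v)² + 190517)/(461946 + 463844) = ((-132 - 132)² + 190517)/(461946 + 463844) = ((-264)² + 190517)/925790 = (69696 + 190517)*(1/925790) = 260213*(1/925790) = 260213/925790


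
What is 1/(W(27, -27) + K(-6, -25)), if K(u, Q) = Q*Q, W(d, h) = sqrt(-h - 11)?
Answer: 1/629 ≈ 0.0015898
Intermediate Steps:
W(d, h) = sqrt(-11 - h)
K(u, Q) = Q**2
1/(W(27, -27) + K(-6, -25)) = 1/(sqrt(-11 - 1*(-27)) + (-25)**2) = 1/(sqrt(-11 + 27) + 625) = 1/(sqrt(16) + 625) = 1/(4 + 625) = 1/629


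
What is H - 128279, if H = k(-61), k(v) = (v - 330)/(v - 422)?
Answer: -2693842/21 ≈ -1.2828e+5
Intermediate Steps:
k(v) = (-330 + v)/(-422 + v)
H = 17/21 (H = (-330 - 61)/(-422 - 61) = -391/(-483) = -1/483*(-391) = 17/21 ≈ 0.80952)
H - 128279 = 17/21 - 128279 = -2693842/21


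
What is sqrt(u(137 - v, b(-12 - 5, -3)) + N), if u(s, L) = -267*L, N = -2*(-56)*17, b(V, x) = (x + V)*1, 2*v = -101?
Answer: 2*sqrt(1811) ≈ 85.112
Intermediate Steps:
v = -101/2 (v = (1/2)*(-101) = -101/2 ≈ -50.500)
b(V, x) = V + x (b(V, x) = (V + x)*1 = V + x)
N = 1904 (N = 112*17 = 1904)
sqrt(u(137 - v, b(-12 - 5, -3)) + N) = sqrt(-267*((-12 - 5) - 3) + 1904) = sqrt(-267*(-17 - 3) + 1904) = sqrt(-267*(-20) + 1904) = sqrt(5340 + 1904) = sqrt(7244) = 2*sqrt(1811)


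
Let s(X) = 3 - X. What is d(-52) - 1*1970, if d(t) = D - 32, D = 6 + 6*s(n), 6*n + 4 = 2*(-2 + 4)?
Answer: -1978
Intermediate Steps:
n = 0 (n = -⅔ + (2*(-2 + 4))/6 = -⅔ + (2*2)/6 = -⅔ + (⅙)*4 = -⅔ + ⅔ = 0)
D = 24 (D = 6 + 6*(3 - 1*0) = 6 + 6*(3 + 0) = 6 + 6*3 = 6 + 18 = 24)
d(t) = -8 (d(t) = 24 - 32 = -8)
d(-52) - 1*1970 = -8 - 1*1970 = -8 - 1970 = -1978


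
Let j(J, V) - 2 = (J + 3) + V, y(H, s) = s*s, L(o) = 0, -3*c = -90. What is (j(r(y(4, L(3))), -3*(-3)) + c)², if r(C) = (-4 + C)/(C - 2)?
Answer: 2116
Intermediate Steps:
c = 30 (c = -⅓*(-90) = 30)
y(H, s) = s²
r(C) = (-4 + C)/(-2 + C)
j(J, V) = 5 + J + V (j(J, V) = 2 + ((J + 3) + V) = 2 + ((3 + J) + V) = 2 + (3 + J + V) = 5 + J + V)
(j(r(y(4, L(3))), -3*(-3)) + c)² = ((5 + (-4 + 0²)/(-2 + 0²) - 3*(-3)) + 30)² = ((5 + (-4 + 0)/(-2 + 0) + 9) + 30)² = ((5 - 4/(-2) + 9) + 30)² = ((5 - ½*(-4) + 9) + 30)² = ((5 + 2 + 9) + 30)² = (16 + 30)² = 46² = 2116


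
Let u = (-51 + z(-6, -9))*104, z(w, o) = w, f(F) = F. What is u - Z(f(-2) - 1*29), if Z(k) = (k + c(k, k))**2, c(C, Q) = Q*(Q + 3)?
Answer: -706497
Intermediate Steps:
c(C, Q) = Q*(3 + Q)
Z(k) = (k + k*(3 + k))**2
u = -5928 (u = (-51 - 6)*104 = -57*104 = -5928)
u - Z(f(-2) - 1*29) = -5928 - (-2 - 1*29)**2*(4 + (-2 - 1*29))**2 = -5928 - (-2 - 29)**2*(4 + (-2 - 29))**2 = -5928 - (-31)**2*(4 - 31)**2 = -5928 - 961*(-27)**2 = -5928 - 961*729 = -5928 - 1*700569 = -5928 - 700569 = -706497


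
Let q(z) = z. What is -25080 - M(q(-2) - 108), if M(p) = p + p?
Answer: -24860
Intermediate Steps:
M(p) = 2*p
-25080 - M(q(-2) - 108) = -25080 - 2*(-2 - 108) = -25080 - 2*(-110) = -25080 - 1*(-220) = -25080 + 220 = -24860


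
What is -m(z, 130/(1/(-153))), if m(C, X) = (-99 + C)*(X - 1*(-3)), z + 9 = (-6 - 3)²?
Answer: -536949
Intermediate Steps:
z = 72 (z = -9 + (-6 - 3)² = -9 + (-9)² = -9 + 81 = 72)
m(C, X) = (-99 + C)*(3 + X) (m(C, X) = (-99 + C)*(X + 3) = (-99 + C)*(3 + X))
-m(z, 130/(1/(-153))) = -(-297 - 12870/(1/(-153)) + 3*72 + 72*(130/(1/(-153)))) = -(-297 - 12870/(-1/153) + 216 + 72*(130/(-1/153))) = -(-297 - 12870*(-153) + 216 + 72*(130*(-153))) = -(-297 - 99*(-19890) + 216 + 72*(-19890)) = -(-297 + 1969110 + 216 - 1432080) = -1*536949 = -536949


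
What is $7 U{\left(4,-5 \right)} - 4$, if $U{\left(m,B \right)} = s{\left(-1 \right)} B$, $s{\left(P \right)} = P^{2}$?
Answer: $-39$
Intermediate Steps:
$U{\left(m,B \right)} = B$ ($U{\left(m,B \right)} = \left(-1\right)^{2} B = 1 B = B$)
$7 U{\left(4,-5 \right)} - 4 = 7 \left(-5\right) - 4 = -35 - 4 = -39$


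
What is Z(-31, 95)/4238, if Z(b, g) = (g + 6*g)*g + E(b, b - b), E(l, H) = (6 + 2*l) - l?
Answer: 31575/2119 ≈ 14.901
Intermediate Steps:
E(l, H) = 6 + l
Z(b, g) = 6 + b + 7*g**2 (Z(b, g) = (g + 6*g)*g + (6 + b) = (7*g)*g + (6 + b) = 7*g**2 + (6 + b) = 6 + b + 7*g**2)
Z(-31, 95)/4238 = (6 - 31 + 7*95**2)/4238 = (6 - 31 + 7*9025)*(1/4238) = (6 - 31 + 63175)*(1/4238) = 63150*(1/4238) = 31575/2119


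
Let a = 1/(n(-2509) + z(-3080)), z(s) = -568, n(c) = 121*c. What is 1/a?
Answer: -304157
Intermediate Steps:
a = -1/304157 (a = 1/(121*(-2509) - 568) = 1/(-303589 - 568) = 1/(-304157) = -1/304157 ≈ -3.2878e-6)
1/a = 1/(-1/304157) = -304157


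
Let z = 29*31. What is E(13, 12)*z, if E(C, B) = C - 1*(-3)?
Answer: 14384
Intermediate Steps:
z = 899
E(C, B) = 3 + C (E(C, B) = C + 3 = 3 + C)
E(13, 12)*z = (3 + 13)*899 = 16*899 = 14384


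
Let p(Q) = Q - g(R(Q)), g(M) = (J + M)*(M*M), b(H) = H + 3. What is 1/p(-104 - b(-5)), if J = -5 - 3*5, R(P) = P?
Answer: 1/1269186 ≈ 7.8791e-7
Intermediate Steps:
J = -20 (J = -5 - 15 = -20)
b(H) = 3 + H
g(M) = M²*(-20 + M) (g(M) = (-20 + M)*(M*M) = (-20 + M)*M² = M²*(-20 + M))
p(Q) = Q - Q²*(-20 + Q)
1/p(-104 - b(-5)) = 1/((-104 - (3 - 5))*(1 + (-104 - (3 - 5))*(20 - (-104 - (3 - 5))))) = 1/((-104 - 1*(-2))*(1 + (-104 - 1*(-2))*(20 - (-104 - 1*(-2))))) = 1/((-104 + 2)*(1 + (-104 + 2)*(20 - (-104 + 2)))) = 1/(-102*(1 - 102*(20 - 1*(-102)))) = 1/(-102*(1 - 102*(20 + 102))) = 1/(-102*(1 - 102*122)) = 1/(-102*(1 - 12444)) = 1/(-102*(-12443)) = 1/1269186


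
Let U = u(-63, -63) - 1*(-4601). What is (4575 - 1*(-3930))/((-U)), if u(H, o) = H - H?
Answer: -8505/4601 ≈ -1.8485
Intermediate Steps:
u(H, o) = 0
U = 4601 (U = 0 - 1*(-4601) = 0 + 4601 = 4601)
(4575 - 1*(-3930))/((-U)) = (4575 - 1*(-3930))/((-1*4601)) = (4575 + 3930)/(-4601) = 8505*(-1/4601) = -8505/4601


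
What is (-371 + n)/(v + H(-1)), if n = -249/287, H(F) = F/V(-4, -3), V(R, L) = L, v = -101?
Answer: 160089/43337 ≈ 3.6940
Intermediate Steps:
H(F) = -F/3 (H(F) = F/(-3) = F*(-⅓) = -F/3)
n = -249/287 (n = -249*1/287 = -249/287 ≈ -0.86760)
(-371 + n)/(v + H(-1)) = (-371 - 249/287)/(-101 - ⅓*(-1)) = -106726/(287*(-101 + ⅓)) = -106726/(287*(-302/3)) = -106726/287*(-3/302) = 160089/43337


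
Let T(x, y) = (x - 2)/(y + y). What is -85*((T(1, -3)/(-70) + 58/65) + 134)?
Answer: -12520483/1092 ≈ -11466.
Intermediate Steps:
T(x, y) = (-2 + x)/(2*y) (T(x, y) = (-2 + x)/((2*y)) = (-2 + x)*(1/(2*y)) = (-2 + x)/(2*y))
-85*((T(1, -3)/(-70) + 58/65) + 134) = -85*((((1/2)*(-2 + 1)/(-3))/(-70) + 58/65) + 134) = -85*((((1/2)*(-1/3)*(-1))*(-1/70) + 58*(1/65)) + 134) = -85*(((1/6)*(-1/70) + 58/65) + 134) = -85*((-1/420 + 58/65) + 134) = -85*(4859/5460 + 134) = -85*736499/5460 = -12520483/1092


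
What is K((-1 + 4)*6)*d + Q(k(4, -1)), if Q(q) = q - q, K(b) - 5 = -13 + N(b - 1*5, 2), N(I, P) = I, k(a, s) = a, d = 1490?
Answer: 7450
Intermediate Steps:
K(b) = -13 + b (K(b) = 5 + (-13 + (b - 1*5)) = 5 + (-13 + (b - 5)) = 5 + (-13 + (-5 + b)) = 5 + (-18 + b) = -13 + b)
Q(q) = 0
K((-1 + 4)*6)*d + Q(k(4, -1)) = (-13 + (-1 + 4)*6)*1490 + 0 = (-13 + 3*6)*1490 + 0 = (-13 + 18)*1490 + 0 = 5*1490 + 0 = 7450 + 0 = 7450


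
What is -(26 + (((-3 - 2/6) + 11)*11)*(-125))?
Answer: 31547/3 ≈ 10516.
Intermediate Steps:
-(26 + (((-3 - 2/6) + 11)*11)*(-125)) = -(26 + (((-3 - 2*⅙) + 11)*11)*(-125)) = -(26 + (((-3 - ⅓) + 11)*11)*(-125)) = -(26 + ((-10/3 + 11)*11)*(-125)) = -(26 + ((23/3)*11)*(-125)) = -(26 + (253/3)*(-125)) = -(26 - 31625/3) = -1*(-31547/3) = 31547/3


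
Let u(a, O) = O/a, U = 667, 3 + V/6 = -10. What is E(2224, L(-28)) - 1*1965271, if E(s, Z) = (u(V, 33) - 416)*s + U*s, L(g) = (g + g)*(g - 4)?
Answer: -18303843/13 ≈ -1.4080e+6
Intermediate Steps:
V = -78 (V = -18 + 6*(-10) = -18 - 60 = -78)
L(g) = 2*g*(-4 + g) (L(g) = (2*g)*(-4 + g) = 2*g*(-4 + g))
E(s, Z) = 6515*s/26 (E(s, Z) = (33/(-78) - 416)*s + 667*s = (33*(-1/78) - 416)*s + 667*s = (-11/26 - 416)*s + 667*s = -10827*s/26 + 667*s = 6515*s/26)
E(2224, L(-28)) - 1*1965271 = (6515/26)*2224 - 1*1965271 = 7244680/13 - 1965271 = -18303843/13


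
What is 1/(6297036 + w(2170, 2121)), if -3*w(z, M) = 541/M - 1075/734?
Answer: 4670442/29409943292893 ≈ 1.5880e-7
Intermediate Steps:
w(z, M) = 1075/2202 - 541/(3*M) (w(z, M) = -(541/M - 1075/734)/3 = -(-1075/734 + 541/M)/3 = 1075/2202 - 541/(3*M))
1/(6297036 + w(2170, 2121)) = 1/(6297036 + (1/2202)*(-397094 + 1075*2121)/2121) = 1/(6297036 + (1/2202)*(1/2121)*(-397094 + 2280075)) = 1/(6297036 + (1/2202)*(1/2121)*1882981) = 1/(6297036 + 1882981/4670442) = 1/(29409943292893/4670442) = 4670442/29409943292893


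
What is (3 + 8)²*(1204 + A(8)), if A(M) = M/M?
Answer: 145805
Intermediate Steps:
A(M) = 1
(3 + 8)²*(1204 + A(8)) = (3 + 8)²*(1204 + 1) = 11²*1205 = 121*1205 = 145805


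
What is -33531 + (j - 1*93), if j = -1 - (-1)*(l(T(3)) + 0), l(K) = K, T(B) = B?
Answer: -33622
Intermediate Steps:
j = 2 (j = -1 - (-1)*(3 + 0) = -1 - (-1)*3 = -1 - 1*(-3) = -1 + 3 = 2)
-33531 + (j - 1*93) = -33531 + (2 - 1*93) = -33531 + (2 - 93) = -33531 - 91 = -33622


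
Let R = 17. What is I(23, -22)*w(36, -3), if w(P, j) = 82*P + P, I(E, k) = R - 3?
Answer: 41832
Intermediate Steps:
I(E, k) = 14 (I(E, k) = 17 - 3 = 14)
w(P, j) = 83*P
I(23, -22)*w(36, -3) = 14*(83*36) = 14*2988 = 41832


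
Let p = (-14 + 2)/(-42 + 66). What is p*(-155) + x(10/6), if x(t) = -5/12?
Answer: 925/12 ≈ 77.083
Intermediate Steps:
p = -½ (p = -12/24 = -12*1/24 = -½ ≈ -0.50000)
x(t) = -5/12 (x(t) = -5*1/12 = -5/12)
p*(-155) + x(10/6) = -½*(-155) - 5/12 = 155/2 - 5/12 = 925/12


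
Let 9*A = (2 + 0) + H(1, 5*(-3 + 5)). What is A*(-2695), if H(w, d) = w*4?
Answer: -5390/3 ≈ -1796.7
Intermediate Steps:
H(w, d) = 4*w
A = ⅔ (A = ((2 + 0) + 4*1)/9 = (2 + 4)/9 = (⅑)*6 = ⅔ ≈ 0.66667)
A*(-2695) = (⅔)*(-2695) = -5390/3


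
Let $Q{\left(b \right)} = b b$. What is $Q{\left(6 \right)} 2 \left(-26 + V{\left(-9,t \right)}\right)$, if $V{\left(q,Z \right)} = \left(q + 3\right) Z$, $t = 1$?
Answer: $-2304$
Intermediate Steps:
$Q{\left(b \right)} = b^{2}$
$V{\left(q,Z \right)} = Z \left(3 + q\right)$ ($V{\left(q,Z \right)} = \left(3 + q\right) Z = Z \left(3 + q\right)$)
$Q{\left(6 \right)} 2 \left(-26 + V{\left(-9,t \right)}\right) = 6^{2} \cdot 2 \left(-26 + 1 \left(3 - 9\right)\right) = 36 \cdot 2 \left(-26 + 1 \left(-6\right)\right) = 72 \left(-26 - 6\right) = 72 \left(-32\right) = -2304$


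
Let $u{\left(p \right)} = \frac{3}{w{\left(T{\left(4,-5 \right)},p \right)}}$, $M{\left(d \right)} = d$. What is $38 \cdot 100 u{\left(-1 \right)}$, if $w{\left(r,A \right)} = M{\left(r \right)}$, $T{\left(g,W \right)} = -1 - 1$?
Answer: $-5700$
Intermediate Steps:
$T{\left(g,W \right)} = -2$
$w{\left(r,A \right)} = r$
$u{\left(p \right)} = - \frac{3}{2}$ ($u{\left(p \right)} = \frac{3}{-2} = 3 \left(- \frac{1}{2}\right) = - \frac{3}{2}$)
$38 \cdot 100 u{\left(-1 \right)} = 38 \cdot 100 \left(- \frac{3}{2}\right) = 3800 \left(- \frac{3}{2}\right) = -5700$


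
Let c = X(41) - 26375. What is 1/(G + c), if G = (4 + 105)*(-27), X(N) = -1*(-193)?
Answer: -1/29125 ≈ -3.4335e-5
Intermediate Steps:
X(N) = 193
G = -2943 (G = 109*(-27) = -2943)
c = -26182 (c = 193 - 26375 = -26182)
1/(G + c) = 1/(-2943 - 26182) = 1/(-29125) = -1/29125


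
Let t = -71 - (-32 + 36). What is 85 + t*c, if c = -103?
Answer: 7810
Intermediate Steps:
t = -75 (t = -71 - 1*4 = -71 - 4 = -75)
85 + t*c = 85 - 75*(-103) = 85 + 7725 = 7810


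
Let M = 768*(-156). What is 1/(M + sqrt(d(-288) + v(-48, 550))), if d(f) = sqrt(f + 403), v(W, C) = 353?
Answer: -1/(119808 - sqrt(353 + sqrt(115))) ≈ -8.3480e-6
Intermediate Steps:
d(f) = sqrt(403 + f)
M = -119808
1/(M + sqrt(d(-288) + v(-48, 550))) = 1/(-119808 + sqrt(sqrt(403 - 288) + 353)) = 1/(-119808 + sqrt(sqrt(115) + 353)) = 1/(-119808 + sqrt(353 + sqrt(115)))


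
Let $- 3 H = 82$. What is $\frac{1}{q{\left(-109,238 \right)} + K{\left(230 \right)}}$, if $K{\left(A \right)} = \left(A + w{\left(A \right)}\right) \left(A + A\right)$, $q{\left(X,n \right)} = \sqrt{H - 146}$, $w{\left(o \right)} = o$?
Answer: $\frac{15870}{3358092013} - \frac{i \sqrt{390}}{67161840260} \approx 4.7259 \cdot 10^{-6} - 2.9404 \cdot 10^{-10} i$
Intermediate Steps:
$H = - \frac{82}{3}$ ($H = \left(- \frac{1}{3}\right) 82 = - \frac{82}{3} \approx -27.333$)
$q{\left(X,n \right)} = \frac{2 i \sqrt{390}}{3}$ ($q{\left(X,n \right)} = \sqrt{- \frac{82}{3} - 146} = \sqrt{- \frac{520}{3}} = \frac{2 i \sqrt{390}}{3}$)
$K{\left(A \right)} = 4 A^{2}$ ($K{\left(A \right)} = \left(A + A\right) \left(A + A\right) = 2 A 2 A = 4 A^{2}$)
$\frac{1}{q{\left(-109,238 \right)} + K{\left(230 \right)}} = \frac{1}{\frac{2 i \sqrt{390}}{3} + 4 \cdot 230^{2}} = \frac{1}{\frac{2 i \sqrt{390}}{3} + 4 \cdot 52900} = \frac{1}{\frac{2 i \sqrt{390}}{3} + 211600} = \frac{1}{211600 + \frac{2 i \sqrt{390}}{3}}$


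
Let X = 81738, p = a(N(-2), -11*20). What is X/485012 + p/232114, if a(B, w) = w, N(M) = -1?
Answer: 4716457873/28144518842 ≈ 0.16758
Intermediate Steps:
p = -220 (p = -11*20 = -220)
X/485012 + p/232114 = 81738/485012 - 220/232114 = 81738*(1/485012) - 220*1/232114 = 40869/242506 - 110/116057 = 4716457873/28144518842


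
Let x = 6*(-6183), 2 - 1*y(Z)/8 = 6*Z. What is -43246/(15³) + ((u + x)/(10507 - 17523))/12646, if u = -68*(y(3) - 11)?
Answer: -1918439664703/149722317000 ≈ -12.813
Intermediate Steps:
y(Z) = 16 - 48*Z
u = 9452 (u = -68*((16 - 48*3) - 11) = -68*((16 - 144) - 11) = -68*(-128 - 11) = -68*(-139) = 9452)
x = -37098
-43246/(15³) + ((u + x)/(10507 - 17523))/12646 = -43246/(15³) + ((9452 - 37098)/(10507 - 17523))/12646 = -43246/3375 - 27646/(-7016)*(1/12646) = -43246*1/3375 - 27646*(-1/7016)*(1/12646) = -43246/3375 + (13823/3508)*(1/12646) = -43246/3375 + 13823/44362168 = -1918439664703/149722317000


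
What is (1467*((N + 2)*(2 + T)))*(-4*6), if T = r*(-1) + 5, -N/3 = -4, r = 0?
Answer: -3450384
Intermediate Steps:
N = 12 (N = -3*(-4) = 12)
T = 5 (T = 0*(-1) + 5 = 0 + 5 = 5)
(1467*((N + 2)*(2 + T)))*(-4*6) = (1467*((12 + 2)*(2 + 5)))*(-4*6) = (1467*(14*7))*(-24) = (1467*98)*(-24) = 143766*(-24) = -3450384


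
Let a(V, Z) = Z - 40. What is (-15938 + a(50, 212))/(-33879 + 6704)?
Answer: 15766/27175 ≈ 0.58017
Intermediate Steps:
a(V, Z) = -40 + Z
(-15938 + a(50, 212))/(-33879 + 6704) = (-15938 + (-40 + 212))/(-33879 + 6704) = (-15938 + 172)/(-27175) = -15766*(-1/27175) = 15766/27175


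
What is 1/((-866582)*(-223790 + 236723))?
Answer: -1/11207505006 ≈ -8.9226e-11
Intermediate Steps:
1/((-866582)*(-223790 + 236723)) = -1/866582/12933 = -1/866582*1/12933 = -1/11207505006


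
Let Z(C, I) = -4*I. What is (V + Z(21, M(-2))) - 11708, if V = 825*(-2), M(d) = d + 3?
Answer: -13362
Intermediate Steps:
M(d) = 3 + d
V = -1650
(V + Z(21, M(-2))) - 11708 = (-1650 - 4*(3 - 2)) - 11708 = (-1650 - 4*1) - 11708 = (-1650 - 4) - 11708 = -1654 - 11708 = -13362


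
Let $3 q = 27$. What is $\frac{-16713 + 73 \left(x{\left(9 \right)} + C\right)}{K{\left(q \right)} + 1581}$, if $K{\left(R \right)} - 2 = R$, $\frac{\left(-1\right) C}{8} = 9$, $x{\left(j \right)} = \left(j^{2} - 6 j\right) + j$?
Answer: $- \frac{19341}{1592} \approx -12.149$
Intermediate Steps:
$q = 9$ ($q = \frac{1}{3} \cdot 27 = 9$)
$x{\left(j \right)} = j^{2} - 5 j$
$C = -72$ ($C = \left(-8\right) 9 = -72$)
$K{\left(R \right)} = 2 + R$
$\frac{-16713 + 73 \left(x{\left(9 \right)} + C\right)}{K{\left(q \right)} + 1581} = \frac{-16713 + 73 \left(9 \left(-5 + 9\right) - 72\right)}{\left(2 + 9\right) + 1581} = \frac{-16713 + 73 \left(9 \cdot 4 - 72\right)}{11 + 1581} = \frac{-16713 + 73 \left(36 - 72\right)}{1592} = \left(-16713 + 73 \left(-36\right)\right) \frac{1}{1592} = \left(-16713 - 2628\right) \frac{1}{1592} = \left(-19341\right) \frac{1}{1592} = - \frac{19341}{1592}$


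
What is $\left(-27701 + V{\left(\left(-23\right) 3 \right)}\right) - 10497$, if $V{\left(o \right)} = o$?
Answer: $-38267$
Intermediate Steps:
$\left(-27701 + V{\left(\left(-23\right) 3 \right)}\right) - 10497 = \left(-27701 - 69\right) - 10497 = -27770 - 10497 = -38267$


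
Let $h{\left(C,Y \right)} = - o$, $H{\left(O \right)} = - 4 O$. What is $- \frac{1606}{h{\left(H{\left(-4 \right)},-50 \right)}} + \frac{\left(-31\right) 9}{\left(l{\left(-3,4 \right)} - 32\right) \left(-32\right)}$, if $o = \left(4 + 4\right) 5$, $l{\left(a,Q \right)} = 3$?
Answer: $\frac{184901}{4640} \approx 39.849$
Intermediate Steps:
$o = 40$ ($o = 8 \cdot 5 = 40$)
$h{\left(C,Y \right)} = -40$ ($h{\left(C,Y \right)} = \left(-1\right) 40 = -40$)
$- \frac{1606}{h{\left(H{\left(-4 \right)},-50 \right)}} + \frac{\left(-31\right) 9}{\left(l{\left(-3,4 \right)} - 32\right) \left(-32\right)} = - \frac{1606}{-40} + \frac{\left(-31\right) 9}{\left(3 - 32\right) \left(-32\right)} = \left(-1606\right) \left(- \frac{1}{40}\right) - \frac{279}{\left(-29\right) \left(-32\right)} = \frac{803}{20} - \frac{279}{928} = \frac{184901}{4640}$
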